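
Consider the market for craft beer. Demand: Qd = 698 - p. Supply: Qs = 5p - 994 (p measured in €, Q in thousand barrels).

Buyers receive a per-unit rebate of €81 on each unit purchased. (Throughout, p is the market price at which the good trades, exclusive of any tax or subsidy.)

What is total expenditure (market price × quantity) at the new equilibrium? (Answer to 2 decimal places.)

142874.25

Before the shock: 698 - p = 5p - 994 ⇒ 1692 = 6p ⇒ p = 282, Q = 416.
Since buyers' out-of-pocket price is the market price minus the rebate, the effective demand curve becomes Qd = 779 - p.
Setting them equal: 779 - p = 5p - 994 → 1773 = 6p, so p = 295.5 and Q = 483.5.
New expenditure = 295.5 × 483.5 = 142874.25.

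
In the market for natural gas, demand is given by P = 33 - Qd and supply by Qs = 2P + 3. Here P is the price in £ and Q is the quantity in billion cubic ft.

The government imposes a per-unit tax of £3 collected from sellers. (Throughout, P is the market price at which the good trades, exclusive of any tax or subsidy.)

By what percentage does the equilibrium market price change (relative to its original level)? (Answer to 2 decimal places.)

+20.00

Before the shock: 33 - P = 2P + 3 ⇒ 30 = 3P ⇒ P = 10, Q = 23.
Since sellers keep the price net of the tax, the effective supply curve becomes Qs = 2P - 3.
New equilibrium: 33 - P = 2P - 3 ⇒ 36 = 3P ⇒ P = 12, Q = 21.
%ΔP = (12 − 10) / 10 × 100 = +20.00%.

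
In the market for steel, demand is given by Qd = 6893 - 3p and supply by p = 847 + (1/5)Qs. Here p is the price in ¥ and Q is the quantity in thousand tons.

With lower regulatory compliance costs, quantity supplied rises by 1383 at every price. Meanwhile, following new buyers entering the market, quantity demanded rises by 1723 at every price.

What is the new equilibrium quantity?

4315.5

Initially, 6893 - 3p = 5p - 4235, so 11128 = 8p and p = 1391, Q = 2720.
With the change applied: demand Qd = 8616 - 3p, supply Qs = 5p - 2852.
Equate the new curves: 8616 - 3p = 5p - 2852, giving 11468 = 8p, p = 1433.5, Q = 4315.5.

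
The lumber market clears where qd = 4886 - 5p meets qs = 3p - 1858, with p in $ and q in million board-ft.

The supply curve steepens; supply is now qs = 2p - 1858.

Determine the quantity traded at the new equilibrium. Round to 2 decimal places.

68.86

Before the shock: 4886 - 5p = 3p - 1858 ⇒ 6744 = 8p ⇒ p = 843, q = 671.
The new curves are qd = 4886 - 5p (demand) and qs = 2p - 1858 (supply).
Equate the new curves: 4886 - 5p = 2p - 1858, giving 6744 = 7p, p = 6744/7 ≈ 963.4286, q = 482/7 ≈ 68.8571.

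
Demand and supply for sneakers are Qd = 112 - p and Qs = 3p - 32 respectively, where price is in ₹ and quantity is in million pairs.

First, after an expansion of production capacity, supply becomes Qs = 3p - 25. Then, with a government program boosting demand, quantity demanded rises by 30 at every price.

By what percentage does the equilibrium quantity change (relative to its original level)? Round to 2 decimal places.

Initially, 112 - p = 3p - 32, so 144 = 4p and p = 36, Q = 76.
The new curves are Qd = 142 - p (demand) and Qs = 3p - 25 (supply).
New equilibrium: 142 - p = 3p - 25 ⇒ 167 = 4p ⇒ p = 41.75, Q = 100.25.
%ΔQ = (100.25 − 76) / 76 × 100 = +31.91%.

+31.91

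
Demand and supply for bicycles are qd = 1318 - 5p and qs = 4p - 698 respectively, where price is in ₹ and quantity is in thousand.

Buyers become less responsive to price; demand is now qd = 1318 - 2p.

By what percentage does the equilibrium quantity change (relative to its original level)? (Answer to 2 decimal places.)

+226.26

Original equilibrium: 1318 - 5p = 4p - 698 gives 2016 = 9p, so p = 224 and q = 198.
The new curves are qd = 1318 - 2p (demand) and qs = 4p - 698 (supply).
Equate the new curves: 1318 - 2p = 4p - 698, giving 2016 = 6p, p = 336, q = 646.
%Δq = (646 − 198) / 198 × 100 = +226.26%.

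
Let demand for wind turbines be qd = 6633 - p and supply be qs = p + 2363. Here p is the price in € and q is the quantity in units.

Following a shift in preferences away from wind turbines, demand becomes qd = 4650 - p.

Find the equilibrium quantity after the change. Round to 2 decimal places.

Before the shock: 6633 - p = p + 2363 ⇒ 4270 = 2p ⇒ p = 2135, q = 4498.
The shock moves the curves to qd = 4650 - p and qs = p + 2363.
New equilibrium: 4650 - p = p + 2363 ⇒ 2287 = 2p ⇒ p = 1143.5, q = 3506.5.

3506.50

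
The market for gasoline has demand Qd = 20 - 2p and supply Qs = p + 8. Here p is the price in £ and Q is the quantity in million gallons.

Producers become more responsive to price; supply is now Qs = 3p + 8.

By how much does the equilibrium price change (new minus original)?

Solve the original market: 20 - 2p = p + 8, hence p = 4 and Q = 12.
With the change applied: demand Qd = 20 - 2p, supply Qs = 3p + 8.
Equate the new curves: 20 - 2p = 3p + 8, giving 12 = 5p, p = 2.4, Q = 15.2.
Δp = 2.4 − 4 = -1.6.

-1.6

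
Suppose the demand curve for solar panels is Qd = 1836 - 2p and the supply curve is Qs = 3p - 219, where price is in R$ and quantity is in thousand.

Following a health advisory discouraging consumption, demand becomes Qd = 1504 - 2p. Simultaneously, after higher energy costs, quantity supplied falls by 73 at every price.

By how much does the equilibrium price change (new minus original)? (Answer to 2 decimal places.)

-51.80

Original equilibrium: 1836 - 2p = 3p - 219 gives 2055 = 5p, so p = 411 and Q = 1014.
With the change applied: demand Qd = 1504 - 2p, supply Qs = 3p - 292.
Clearing the new market: 1504 - 2p = 3p - 292, so p = 359.2 and Q = 785.6.
Δp = 359.2 − 411 = -51.80.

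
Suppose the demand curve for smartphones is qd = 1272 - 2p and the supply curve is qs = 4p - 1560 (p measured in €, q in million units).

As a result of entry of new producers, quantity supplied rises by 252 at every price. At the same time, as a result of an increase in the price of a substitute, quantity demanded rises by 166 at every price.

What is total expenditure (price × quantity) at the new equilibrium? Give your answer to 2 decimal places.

Initially, 1272 - 2p = 4p - 1560, so 2832 = 6p and p = 472, q = 328.
The shock moves the curves to qd = 1438 - 2p and qs = 4p - 1308.
New equilibrium: 1438 - 2p = 4p - 1308 ⇒ 2746 = 6p ⇒ p = 1373/3 ≈ 457.6667, q = 1568/3 ≈ 522.6667.
New expenditure = 457.6667 × 522.6667 = 239207.11.

239207.11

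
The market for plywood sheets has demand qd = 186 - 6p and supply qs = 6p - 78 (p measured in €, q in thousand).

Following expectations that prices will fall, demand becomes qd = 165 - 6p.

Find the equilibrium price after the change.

Original equilibrium: 186 - 6p = 6p - 78 gives 264 = 12p, so p = 22 and q = 54.
With the change applied: demand qd = 165 - 6p, supply qs = 6p - 78.
Setting them equal: 165 - 6p = 6p - 78 → 243 = 12p, so p = 20.25 and q = 43.5.

20.25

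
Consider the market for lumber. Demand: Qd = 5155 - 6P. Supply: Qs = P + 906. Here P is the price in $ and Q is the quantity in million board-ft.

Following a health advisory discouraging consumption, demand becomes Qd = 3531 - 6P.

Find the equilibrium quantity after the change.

Original equilibrium: 5155 - 6P = P + 906 gives 4249 = 7P, so P = 607 and Q = 1513.
After the shift, demand is Qd = 3531 - 6P and supply is Qs = P + 906.
Clearing the new market: 3531 - 6P = P + 906, so P = 375 and Q = 1281.

1281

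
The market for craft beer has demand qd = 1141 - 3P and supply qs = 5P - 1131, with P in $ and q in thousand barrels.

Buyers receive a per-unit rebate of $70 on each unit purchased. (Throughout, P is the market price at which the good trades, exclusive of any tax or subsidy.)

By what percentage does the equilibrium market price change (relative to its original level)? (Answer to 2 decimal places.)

Initially, 1141 - 3P = 5P - 1131, so 2272 = 8P and P = 284, q = 289.
Since buyers' out-of-pocket price is the market price minus the rebate, the effective demand curve becomes qd = 1351 - 3P.
Setting them equal: 1351 - 3P = 5P - 1131 → 2482 = 8P, so P = 310.25 and q = 420.25.
%ΔP = (310.25 − 284) / 284 × 100 = +9.24%.

+9.24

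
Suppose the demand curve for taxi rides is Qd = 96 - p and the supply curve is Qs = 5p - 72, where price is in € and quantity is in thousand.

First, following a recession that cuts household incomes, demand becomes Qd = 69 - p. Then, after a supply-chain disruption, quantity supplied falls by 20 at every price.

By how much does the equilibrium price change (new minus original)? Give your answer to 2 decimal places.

-1.17

Solve the original market: 96 - p = 5p - 72, hence p = 28 and Q = 68.
After the shift, demand is Qd = 69 - p and supply is Qs = 5p - 92.
Setting them equal: 69 - p = 5p - 92 → 161 = 6p, so p = 161/6 ≈ 26.8333 and Q = 253/6 ≈ 42.1667.
Δp = 26.8333 − 28 = -1.17.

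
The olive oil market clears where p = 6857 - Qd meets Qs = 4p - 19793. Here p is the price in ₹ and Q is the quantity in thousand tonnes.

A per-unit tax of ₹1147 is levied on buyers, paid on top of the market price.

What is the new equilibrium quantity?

609.4

Before the shock: 6857 - p = 4p - 19793 ⇒ 26650 = 5p ⇒ p = 5330, Q = 1527.
Since buyers pay the price plus the tax, the effective demand curve becomes Qd = 5710 - p.
Setting them equal: 5710 - p = 4p - 19793 → 25503 = 5p, so p = 5100.6 and Q = 609.4.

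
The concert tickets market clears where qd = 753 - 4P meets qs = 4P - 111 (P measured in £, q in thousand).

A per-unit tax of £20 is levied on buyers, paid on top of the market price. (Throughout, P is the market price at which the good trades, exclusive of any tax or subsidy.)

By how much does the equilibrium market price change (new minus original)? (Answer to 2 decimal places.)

-10.00

Initially, 753 - 4P = 4P - 111, so 864 = 8P and P = 108, q = 321.
Since buyers pay the price plus the tax, the effective demand curve becomes qd = 673 - 4P.
New equilibrium: 673 - 4P = 4P - 111 ⇒ 784 = 8P ⇒ P = 98, q = 281.
ΔP = 98 − 108 = -10.00.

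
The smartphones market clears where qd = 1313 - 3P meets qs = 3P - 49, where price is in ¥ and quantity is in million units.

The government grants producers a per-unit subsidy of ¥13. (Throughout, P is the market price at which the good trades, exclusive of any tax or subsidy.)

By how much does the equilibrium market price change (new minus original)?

-6.5

Original equilibrium: 1313 - 3P = 3P - 49 gives 1362 = 6P, so P = 227 and q = 632.
Since sellers receive the price plus the subsidy, the effective supply curve becomes qs = 3P - 10.
Clearing the new market: 1313 - 3P = 3P - 10, so P = 220.5 and q = 651.5.
ΔP = 220.5 − 227 = -6.5.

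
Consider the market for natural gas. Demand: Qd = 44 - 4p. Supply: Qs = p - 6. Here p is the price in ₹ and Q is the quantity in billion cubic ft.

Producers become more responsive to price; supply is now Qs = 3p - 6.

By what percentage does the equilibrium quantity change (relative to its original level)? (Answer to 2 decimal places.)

+285.71

Before the shock: 44 - 4p = p - 6 ⇒ 50 = 5p ⇒ p = 10, Q = 4.
The new curves are Qd = 44 - 4p (demand) and Qs = 3p - 6 (supply).
Clearing the new market: 44 - 4p = 3p - 6, so p = 50/7 ≈ 7.1429 and Q = 108/7 ≈ 15.4286.
%ΔQ = (15.4286 − 4) / 4 × 100 = +285.71%.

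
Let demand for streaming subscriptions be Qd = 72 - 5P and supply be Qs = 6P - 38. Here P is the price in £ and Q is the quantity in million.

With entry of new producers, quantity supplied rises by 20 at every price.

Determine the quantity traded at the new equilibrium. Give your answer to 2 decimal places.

31.09

Solve the original market: 72 - 5P = 6P - 38, hence P = 10 and Q = 22.
After the shift, demand is Qd = 72 - 5P and supply is Qs = 6P - 18.
Equate the new curves: 72 - 5P = 6P - 18, giving 90 = 11P, P = 90/11 ≈ 8.1818, Q = 342/11 ≈ 31.0909.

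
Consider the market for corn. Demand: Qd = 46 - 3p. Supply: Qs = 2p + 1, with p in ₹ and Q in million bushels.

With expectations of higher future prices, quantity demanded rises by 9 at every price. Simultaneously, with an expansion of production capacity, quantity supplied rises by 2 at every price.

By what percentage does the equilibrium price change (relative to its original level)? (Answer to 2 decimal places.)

+15.56

Initially, 46 - 3p = 2p + 1, so 45 = 5p and p = 9, Q = 19.
The new curves are Qd = 55 - 3p (demand) and Qs = 2p + 3 (supply).
Equate the new curves: 55 - 3p = 2p + 3, giving 52 = 5p, p = 10.4, Q = 23.8.
%Δp = (10.4 − 9) / 9 × 100 = +15.56%.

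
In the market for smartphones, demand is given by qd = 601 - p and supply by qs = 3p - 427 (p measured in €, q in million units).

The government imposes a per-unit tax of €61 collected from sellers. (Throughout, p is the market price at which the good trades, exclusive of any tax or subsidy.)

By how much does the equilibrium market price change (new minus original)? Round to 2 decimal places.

Initially, 601 - p = 3p - 427, so 1028 = 4p and p = 257, q = 344.
Since sellers keep the price net of the tax, the effective supply curve becomes qs = 3p - 610.
New equilibrium: 601 - p = 3p - 610 ⇒ 1211 = 4p ⇒ p = 302.75, q = 298.25.
Δp = 302.75 − 257 = +45.75.

+45.75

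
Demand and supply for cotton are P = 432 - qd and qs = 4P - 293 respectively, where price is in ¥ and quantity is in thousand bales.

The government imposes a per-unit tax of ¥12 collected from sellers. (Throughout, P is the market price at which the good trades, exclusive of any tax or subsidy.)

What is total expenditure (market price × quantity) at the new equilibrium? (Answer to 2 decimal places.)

Original equilibrium: 432 - P = 4P - 293 gives 725 = 5P, so P = 145 and q = 287.
Since sellers keep the price net of the tax, the effective supply curve becomes qs = 4P - 341.
Setting them equal: 432 - P = 4P - 341 → 773 = 5P, so P = 154.6 and q = 277.4.
New expenditure = 154.6 × 277.4 = 42886.04.

42886.04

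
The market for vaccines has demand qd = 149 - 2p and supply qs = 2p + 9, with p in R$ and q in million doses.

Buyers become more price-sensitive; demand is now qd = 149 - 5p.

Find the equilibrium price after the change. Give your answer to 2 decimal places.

Solve the original market: 149 - 2p = 2p + 9, hence p = 35 and q = 79.
The shock moves the curves to qd = 149 - 5p and qs = 2p + 9.
Equate the new curves: 149 - 5p = 2p + 9, giving 140 = 7p, p = 20, q = 49.

20.00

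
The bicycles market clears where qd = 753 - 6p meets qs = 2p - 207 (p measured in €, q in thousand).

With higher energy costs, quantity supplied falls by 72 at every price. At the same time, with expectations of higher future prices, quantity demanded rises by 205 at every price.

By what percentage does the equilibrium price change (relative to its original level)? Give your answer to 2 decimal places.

Initially, 753 - 6p = 2p - 207, so 960 = 8p and p = 120, q = 33.
The shock moves the curves to qd = 958 - 6p and qs = 2p - 279.
New equilibrium: 958 - 6p = 2p - 279 ⇒ 1237 = 8p ⇒ p = 154.625, q = 30.25.
%Δp = (154.625 − 120) / 120 × 100 = +28.85%.

+28.85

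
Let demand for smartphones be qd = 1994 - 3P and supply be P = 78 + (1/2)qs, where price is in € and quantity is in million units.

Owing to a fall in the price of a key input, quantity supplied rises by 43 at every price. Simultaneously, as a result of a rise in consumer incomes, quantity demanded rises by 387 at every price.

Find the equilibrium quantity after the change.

Solve the original market: 1994 - 3P = 2P - 156, hence P = 430 and q = 704.
With the change applied: demand qd = 2381 - 3P, supply qs = 2P - 113.
Setting them equal: 2381 - 3P = 2P - 113 → 2494 = 5P, so P = 498.8 and q = 884.6.

884.6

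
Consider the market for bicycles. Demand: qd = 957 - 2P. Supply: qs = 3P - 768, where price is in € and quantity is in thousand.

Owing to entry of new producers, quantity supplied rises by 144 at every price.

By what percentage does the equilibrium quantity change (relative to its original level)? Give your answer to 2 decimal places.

Initially, 957 - 2P = 3P - 768, so 1725 = 5P and P = 345, q = 267.
With the change applied: demand qd = 957 - 2P, supply qs = 3P - 624.
New equilibrium: 957 - 2P = 3P - 624 ⇒ 1581 = 5P ⇒ P = 316.2, q = 324.6.
%Δq = (324.6 − 267) / 267 × 100 = +21.57%.

+21.57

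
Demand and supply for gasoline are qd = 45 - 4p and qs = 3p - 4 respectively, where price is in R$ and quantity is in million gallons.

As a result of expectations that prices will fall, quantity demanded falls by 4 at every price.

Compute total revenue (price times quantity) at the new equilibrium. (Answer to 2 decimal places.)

98.27

Solve the original market: 45 - 4p = 3p - 4, hence p = 7 and q = 17.
The new curves are qd = 41 - 4p (demand) and qs = 3p - 4 (supply).
Equate the new curves: 41 - 4p = 3p - 4, giving 45 = 7p, p = 45/7 ≈ 6.4286, q = 107/7 ≈ 15.2857.
New expenditure = 6.4286 × 15.2857 = 98.27.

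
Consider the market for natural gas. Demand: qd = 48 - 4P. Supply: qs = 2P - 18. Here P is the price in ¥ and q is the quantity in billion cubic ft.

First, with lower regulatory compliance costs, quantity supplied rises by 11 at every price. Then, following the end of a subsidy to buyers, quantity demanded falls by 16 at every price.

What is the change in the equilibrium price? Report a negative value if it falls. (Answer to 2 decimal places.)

-4.50

Before the shock: 48 - 4P = 2P - 18 ⇒ 66 = 6P ⇒ P = 11, q = 4.
The new curves are qd = 32 - 4P (demand) and qs = 2P - 7 (supply).
Equate the new curves: 32 - 4P = 2P - 7, giving 39 = 6P, P = 6.5, q = 6.
ΔP = 6.5 − 11 = -4.50.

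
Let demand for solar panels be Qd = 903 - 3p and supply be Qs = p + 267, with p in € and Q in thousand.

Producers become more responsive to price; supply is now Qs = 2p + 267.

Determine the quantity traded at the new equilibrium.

Original equilibrium: 903 - 3p = p + 267 gives 636 = 4p, so p = 159 and Q = 426.
After the shift, demand is Qd = 903 - 3p and supply is Qs = 2p + 267.
New equilibrium: 903 - 3p = 2p + 267 ⇒ 636 = 5p ⇒ p = 127.2, Q = 521.4.

521.4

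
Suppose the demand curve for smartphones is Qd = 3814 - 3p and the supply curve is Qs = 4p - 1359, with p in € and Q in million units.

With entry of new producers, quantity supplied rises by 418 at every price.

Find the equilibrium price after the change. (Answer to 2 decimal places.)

679.29

Original equilibrium: 3814 - 3p = 4p - 1359 gives 5173 = 7p, so p = 739 and Q = 1597.
The shock moves the curves to Qd = 3814 - 3p and Qs = 4p - 941.
New equilibrium: 3814 - 3p = 4p - 941 ⇒ 4755 = 7p ⇒ p = 4755/7 ≈ 679.2857, Q = 12433/7 ≈ 1776.1429.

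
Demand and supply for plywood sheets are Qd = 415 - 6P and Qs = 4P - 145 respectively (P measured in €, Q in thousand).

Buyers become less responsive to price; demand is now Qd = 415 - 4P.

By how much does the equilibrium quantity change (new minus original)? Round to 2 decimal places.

+56.00

Solve the original market: 415 - 6P = 4P - 145, hence P = 56 and Q = 79.
After the shift, demand is Qd = 415 - 4P and supply is Qs = 4P - 145.
Equate the new curves: 415 - 4P = 4P - 145, giving 560 = 8P, P = 70, Q = 135.
ΔQ = 135 − 79 = +56.00.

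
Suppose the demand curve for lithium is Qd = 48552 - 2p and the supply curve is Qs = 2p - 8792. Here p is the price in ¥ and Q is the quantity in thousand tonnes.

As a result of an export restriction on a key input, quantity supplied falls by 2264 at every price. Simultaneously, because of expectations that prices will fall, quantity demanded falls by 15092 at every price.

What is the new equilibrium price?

Original equilibrium: 48552 - 2p = 2p - 8792 gives 57344 = 4p, so p = 14336 and Q = 19880.
After the shift, demand is Qd = 33460 - 2p and supply is Qs = 2p - 11056.
Equate the new curves: 33460 - 2p = 2p - 11056, giving 44516 = 4p, p = 11129, Q = 11202.

11129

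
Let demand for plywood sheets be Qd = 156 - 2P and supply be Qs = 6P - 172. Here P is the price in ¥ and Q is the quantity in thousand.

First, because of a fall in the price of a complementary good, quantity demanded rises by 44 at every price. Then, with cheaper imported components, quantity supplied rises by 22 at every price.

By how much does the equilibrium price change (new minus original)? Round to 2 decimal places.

Initially, 156 - 2P = 6P - 172, so 328 = 8P and P = 41, Q = 74.
After the shift, demand is Qd = 200 - 2P and supply is Qs = 6P - 150.
New equilibrium: 200 - 2P = 6P - 150 ⇒ 350 = 8P ⇒ P = 43.75, Q = 112.5.
ΔP = 43.75 − 41 = +2.75.

+2.75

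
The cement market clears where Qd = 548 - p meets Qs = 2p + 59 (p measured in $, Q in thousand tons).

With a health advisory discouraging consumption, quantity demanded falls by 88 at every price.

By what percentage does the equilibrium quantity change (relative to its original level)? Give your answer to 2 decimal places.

-15.24

Before the shock: 548 - p = 2p + 59 ⇒ 489 = 3p ⇒ p = 163, Q = 385.
The new curves are Qd = 460 - p (demand) and Qs = 2p + 59 (supply).
Setting them equal: 460 - p = 2p + 59 → 401 = 3p, so p = 401/3 ≈ 133.6667 and Q = 979/3 ≈ 326.3333.
%ΔQ = (326.3333 − 385) / 385 × 100 = -15.24%.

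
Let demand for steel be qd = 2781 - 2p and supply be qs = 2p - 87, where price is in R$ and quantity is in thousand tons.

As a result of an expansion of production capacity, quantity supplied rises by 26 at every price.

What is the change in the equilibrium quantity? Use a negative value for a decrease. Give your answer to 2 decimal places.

+13.00

Solve the original market: 2781 - 2p = 2p - 87, hence p = 717 and q = 1347.
After the shift, demand is qd = 2781 - 2p and supply is qs = 2p - 61.
Setting them equal: 2781 - 2p = 2p - 61 → 2842 = 4p, so p = 710.5 and q = 1360.
Δq = 1360 − 1347 = +13.00.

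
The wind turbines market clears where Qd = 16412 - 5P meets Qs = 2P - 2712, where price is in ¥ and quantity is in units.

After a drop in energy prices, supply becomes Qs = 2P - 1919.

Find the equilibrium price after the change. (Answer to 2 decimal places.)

Before the shock: 16412 - 5P = 2P - 2712 ⇒ 19124 = 7P ⇒ P = 2732, Q = 2752.
The shock moves the curves to Qd = 16412 - 5P and Qs = 2P - 1919.
Equate the new curves: 16412 - 5P = 2P - 1919, giving 18331 = 7P, P = 18331/7 ≈ 2618.7143, Q = 23229/7 ≈ 3318.4286.

2618.71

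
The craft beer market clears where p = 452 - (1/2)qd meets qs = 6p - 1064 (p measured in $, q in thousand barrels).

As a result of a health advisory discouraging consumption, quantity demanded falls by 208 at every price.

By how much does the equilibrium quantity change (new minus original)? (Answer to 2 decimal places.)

Before the shock: 904 - 2p = 6p - 1064 ⇒ 1968 = 8p ⇒ p = 246, q = 412.
The shock moves the curves to qd = 696 - 2p and qs = 6p - 1064.
Equate the new curves: 696 - 2p = 6p - 1064, giving 1760 = 8p, p = 220, q = 256.
Δq = 256 − 412 = -156.00.

-156.00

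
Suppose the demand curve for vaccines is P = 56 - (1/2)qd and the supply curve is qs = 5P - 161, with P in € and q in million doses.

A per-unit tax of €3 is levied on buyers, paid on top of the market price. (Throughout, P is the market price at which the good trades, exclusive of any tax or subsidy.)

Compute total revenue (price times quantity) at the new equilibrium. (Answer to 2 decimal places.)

Original equilibrium: 112 - 2P = 5P - 161 gives 273 = 7P, so P = 39 and q = 34.
Since buyers pay the price plus the tax, the effective demand curve becomes qd = 106 - 2P.
New equilibrium: 106 - 2P = 5P - 161 ⇒ 267 = 7P ⇒ P = 267/7 ≈ 38.1429, q = 208/7 ≈ 29.7143.
New expenditure = 38.1429 × 29.7143 = 1133.39.

1133.39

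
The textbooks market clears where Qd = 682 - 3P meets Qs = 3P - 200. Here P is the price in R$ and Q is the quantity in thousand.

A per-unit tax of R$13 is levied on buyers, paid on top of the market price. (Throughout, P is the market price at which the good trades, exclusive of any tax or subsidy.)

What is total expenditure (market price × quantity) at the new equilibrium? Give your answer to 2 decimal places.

31120.75

Solve the original market: 682 - 3P = 3P - 200, hence P = 147 and Q = 241.
Since buyers pay the price plus the tax, the effective demand curve becomes Qd = 643 - 3P.
Equate the new curves: 643 - 3P = 3P - 200, giving 843 = 6P, P = 140.5, Q = 221.5.
New expenditure = 140.5 × 221.5 = 31120.75.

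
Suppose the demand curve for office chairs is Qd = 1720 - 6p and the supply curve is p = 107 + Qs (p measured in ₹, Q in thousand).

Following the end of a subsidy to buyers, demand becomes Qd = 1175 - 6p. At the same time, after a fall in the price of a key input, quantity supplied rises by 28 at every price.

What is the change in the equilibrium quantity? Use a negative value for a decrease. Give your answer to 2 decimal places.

Initially, 1720 - 6p = p - 107, so 1827 = 7p and p = 261, Q = 154.
After the shift, demand is Qd = 1175 - 6p and supply is Qs = p - 79.
Equate the new curves: 1175 - 6p = p - 79, giving 1254 = 7p, p = 1254/7 ≈ 179.1429, Q = 701/7 ≈ 100.1429.
ΔQ = 100.1429 − 154 = -53.86.

-53.86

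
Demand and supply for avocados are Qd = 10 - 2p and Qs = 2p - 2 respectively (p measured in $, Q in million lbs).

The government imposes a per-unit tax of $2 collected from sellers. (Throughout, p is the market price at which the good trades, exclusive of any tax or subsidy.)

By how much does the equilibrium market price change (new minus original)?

Original equilibrium: 10 - 2p = 2p - 2 gives 12 = 4p, so p = 3 and Q = 4.
Since sellers keep the price net of the tax, the effective supply curve becomes Qs = 2p - 6.
New equilibrium: 10 - 2p = 2p - 6 ⇒ 16 = 4p ⇒ p = 4, Q = 2.
Δp = 4 − 3 = +1.

+1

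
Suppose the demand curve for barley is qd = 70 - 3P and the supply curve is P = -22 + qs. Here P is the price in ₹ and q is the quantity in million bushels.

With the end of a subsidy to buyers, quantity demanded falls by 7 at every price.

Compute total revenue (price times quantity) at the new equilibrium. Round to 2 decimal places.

330.56

Initially, 70 - 3P = P + 22, so 48 = 4P and P = 12, q = 34.
The new curves are qd = 63 - 3P (demand) and qs = P + 22 (supply).
New equilibrium: 63 - 3P = P + 22 ⇒ 41 = 4P ⇒ P = 10.25, q = 32.25.
New expenditure = 10.25 × 32.25 = 330.56.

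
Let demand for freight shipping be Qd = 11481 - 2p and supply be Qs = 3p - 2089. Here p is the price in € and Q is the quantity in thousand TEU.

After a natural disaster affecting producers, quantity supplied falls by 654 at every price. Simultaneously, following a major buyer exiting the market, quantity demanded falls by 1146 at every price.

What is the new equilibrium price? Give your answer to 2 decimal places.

Original equilibrium: 11481 - 2p = 3p - 2089 gives 13570 = 5p, so p = 2714 and Q = 6053.
The new curves are Qd = 10335 - 2p (demand) and Qs = 3p - 2743 (supply).
Clearing the new market: 10335 - 2p = 3p - 2743, so p = 2615.6 and Q = 5103.8.

2615.60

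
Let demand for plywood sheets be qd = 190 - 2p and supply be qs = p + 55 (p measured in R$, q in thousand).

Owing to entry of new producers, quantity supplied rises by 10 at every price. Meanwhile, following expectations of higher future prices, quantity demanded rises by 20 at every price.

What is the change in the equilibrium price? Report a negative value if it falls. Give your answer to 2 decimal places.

Solve the original market: 190 - 2p = p + 55, hence p = 45 and q = 100.
The new curves are qd = 210 - 2p (demand) and qs = p + 65 (supply).
Equate the new curves: 210 - 2p = p + 65, giving 145 = 3p, p = 145/3 ≈ 48.3333, q = 340/3 ≈ 113.3333.
Δp = 48.3333 − 45 = +3.33.

+3.33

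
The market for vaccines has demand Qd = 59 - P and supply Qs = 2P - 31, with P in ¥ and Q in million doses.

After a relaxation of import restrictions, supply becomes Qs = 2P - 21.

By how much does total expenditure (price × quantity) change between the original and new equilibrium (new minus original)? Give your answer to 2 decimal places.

-7.78

Before the shock: 59 - P = 2P - 31 ⇒ 90 = 3P ⇒ P = 30, Q = 29.
The shock moves the curves to Qd = 59 - P and Qs = 2P - 21.
New equilibrium: 59 - P = 2P - 21 ⇒ 80 = 3P ⇒ P = 80/3 ≈ 26.6667, Q = 97/3 ≈ 32.3333.
Expenditure moves from 30×29 = 870 to 26.6667×32.3333 = 862.2222; change = -7.78.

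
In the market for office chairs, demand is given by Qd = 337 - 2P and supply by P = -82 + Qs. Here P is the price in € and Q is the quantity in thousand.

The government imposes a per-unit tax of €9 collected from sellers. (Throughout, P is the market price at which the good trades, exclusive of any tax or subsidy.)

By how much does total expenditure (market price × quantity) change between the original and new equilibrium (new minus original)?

-27

Before the shock: 337 - 2P = P + 82 ⇒ 255 = 3P ⇒ P = 85, Q = 167.
Since sellers keep the price net of the tax, the effective supply curve becomes Qs = P + 73.
New equilibrium: 337 - 2P = P + 73 ⇒ 264 = 3P ⇒ P = 88, Q = 161.
Expenditure moves from 85×167 = 14195 to 88×161 = 14168; change = -27.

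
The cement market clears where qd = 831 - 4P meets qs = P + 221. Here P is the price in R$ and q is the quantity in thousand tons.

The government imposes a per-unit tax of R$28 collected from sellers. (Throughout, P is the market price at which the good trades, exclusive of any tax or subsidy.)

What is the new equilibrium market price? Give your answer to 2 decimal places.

127.60

Initially, 831 - 4P = P + 221, so 610 = 5P and P = 122, q = 343.
Since sellers keep the price net of the tax, the effective supply curve becomes qs = P + 193.
Equate the new curves: 831 - 4P = P + 193, giving 638 = 5P, P = 127.6, q = 320.6.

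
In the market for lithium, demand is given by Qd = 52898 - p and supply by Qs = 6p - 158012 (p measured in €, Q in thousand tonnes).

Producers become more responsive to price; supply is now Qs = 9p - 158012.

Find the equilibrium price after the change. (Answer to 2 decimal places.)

21091.00

Original equilibrium: 52898 - p = 6p - 158012 gives 210910 = 7p, so p = 30130 and Q = 22768.
With the change applied: demand Qd = 52898 - p, supply Qs = 9p - 158012.
Setting them equal: 52898 - p = 9p - 158012 → 210910 = 10p, so p = 21091 and Q = 31807.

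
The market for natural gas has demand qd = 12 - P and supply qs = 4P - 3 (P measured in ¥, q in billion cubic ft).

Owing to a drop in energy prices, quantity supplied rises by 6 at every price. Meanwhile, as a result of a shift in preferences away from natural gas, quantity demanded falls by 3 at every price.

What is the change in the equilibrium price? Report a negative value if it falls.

Original equilibrium: 12 - P = 4P - 3 gives 15 = 5P, so P = 3 and q = 9.
The new curves are qd = 9 - P (demand) and qs = 4P + 3 (supply).
Clearing the new market: 9 - P = 4P + 3, so P = 1.2 and q = 7.8.
ΔP = 1.2 − 3 = -1.8.

-1.8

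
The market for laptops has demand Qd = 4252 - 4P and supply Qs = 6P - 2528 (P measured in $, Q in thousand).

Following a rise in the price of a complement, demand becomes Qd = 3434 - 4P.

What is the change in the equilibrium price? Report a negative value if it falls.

Solve the original market: 4252 - 4P = 6P - 2528, hence P = 678 and Q = 1540.
The new curves are Qd = 3434 - 4P (demand) and Qs = 6P - 2528 (supply).
Clearing the new market: 3434 - 4P = 6P - 2528, so P = 596.2 and Q = 1049.2.
ΔP = 596.2 − 678 = -81.8.

-81.8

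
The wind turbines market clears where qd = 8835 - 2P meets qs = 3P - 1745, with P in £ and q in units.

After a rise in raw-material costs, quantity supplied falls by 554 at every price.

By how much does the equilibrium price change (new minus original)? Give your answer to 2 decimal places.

+110.80

Before the shock: 8835 - 2P = 3P - 1745 ⇒ 10580 = 5P ⇒ P = 2116, q = 4603.
The new curves are qd = 8835 - 2P (demand) and qs = 3P - 2299 (supply).
New equilibrium: 8835 - 2P = 3P - 2299 ⇒ 11134 = 5P ⇒ P = 2226.8, q = 4381.4.
ΔP = 2226.8 − 2116 = +110.80.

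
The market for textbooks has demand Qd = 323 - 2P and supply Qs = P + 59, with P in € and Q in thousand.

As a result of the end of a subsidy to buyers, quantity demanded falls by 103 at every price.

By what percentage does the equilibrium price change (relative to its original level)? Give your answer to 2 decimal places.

-39.02

Original equilibrium: 323 - 2P = P + 59 gives 264 = 3P, so P = 88 and Q = 147.
After the shift, demand is Qd = 220 - 2P and supply is Qs = P + 59.
Equate the new curves: 220 - 2P = P + 59, giving 161 = 3P, P = 161/3 ≈ 53.6667, Q = 338/3 ≈ 112.6667.
%ΔP = (53.6667 − 88) / 88 × 100 = -39.02%.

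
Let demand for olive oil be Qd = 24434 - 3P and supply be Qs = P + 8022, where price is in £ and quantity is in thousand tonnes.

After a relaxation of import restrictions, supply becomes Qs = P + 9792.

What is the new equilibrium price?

Solve the original market: 24434 - 3P = P + 8022, hence P = 4103 and Q = 12125.
The new curves are Qd = 24434 - 3P (demand) and Qs = P + 9792 (supply).
New equilibrium: 24434 - 3P = P + 9792 ⇒ 14642 = 4P ⇒ P = 3660.5, Q = 13452.5.

3660.5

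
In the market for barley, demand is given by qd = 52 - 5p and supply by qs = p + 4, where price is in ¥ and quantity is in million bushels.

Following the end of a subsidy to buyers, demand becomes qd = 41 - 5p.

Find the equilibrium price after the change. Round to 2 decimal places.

Initially, 52 - 5p = p + 4, so 48 = 6p and p = 8, q = 12.
The shock moves the curves to qd = 41 - 5p and qs = p + 4.
Equate the new curves: 41 - 5p = p + 4, giving 37 = 6p, p = 37/6 ≈ 6.1667, q = 61/6 ≈ 10.1667.

6.17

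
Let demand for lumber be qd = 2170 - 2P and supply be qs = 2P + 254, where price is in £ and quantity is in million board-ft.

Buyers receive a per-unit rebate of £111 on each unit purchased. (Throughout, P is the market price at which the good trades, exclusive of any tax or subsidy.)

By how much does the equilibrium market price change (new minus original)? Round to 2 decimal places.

Solve the original market: 2170 - 2P = 2P + 254, hence P = 479 and q = 1212.
Since buyers' out-of-pocket price is the market price minus the rebate, the effective demand curve becomes qd = 2392 - 2P.
New equilibrium: 2392 - 2P = 2P + 254 ⇒ 2138 = 4P ⇒ P = 534.5, q = 1323.
ΔP = 534.5 − 479 = +55.50.

+55.50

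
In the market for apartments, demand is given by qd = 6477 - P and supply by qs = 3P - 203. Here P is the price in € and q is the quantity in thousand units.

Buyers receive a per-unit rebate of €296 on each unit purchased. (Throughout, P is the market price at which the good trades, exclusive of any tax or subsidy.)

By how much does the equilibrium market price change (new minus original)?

+74

Solve the original market: 6477 - P = 3P - 203, hence P = 1670 and q = 4807.
Since buyers' out-of-pocket price is the market price minus the rebate, the effective demand curve becomes qd = 6773 - P.
Equate the new curves: 6773 - P = 3P - 203, giving 6976 = 4P, P = 1744, q = 5029.
ΔP = 1744 − 1670 = +74.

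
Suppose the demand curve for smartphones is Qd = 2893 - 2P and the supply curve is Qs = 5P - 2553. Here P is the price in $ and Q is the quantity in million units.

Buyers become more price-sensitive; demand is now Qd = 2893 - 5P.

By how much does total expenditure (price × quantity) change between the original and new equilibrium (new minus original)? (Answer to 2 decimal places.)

-947604.00

Solve the original market: 2893 - 2P = 5P - 2553, hence P = 778 and Q = 1337.
The new curves are Qd = 2893 - 5P (demand) and Qs = 5P - 2553 (supply).
Equate the new curves: 2893 - 5P = 5P - 2553, giving 5446 = 10P, P = 544.6, Q = 170.
Expenditure moves from 778×1337 = 1040186 to 544.6×170 = 92582; change = -947604.00.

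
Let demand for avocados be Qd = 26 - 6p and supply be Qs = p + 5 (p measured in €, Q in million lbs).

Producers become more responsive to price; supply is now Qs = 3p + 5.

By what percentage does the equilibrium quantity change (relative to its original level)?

+50

Before the shock: 26 - 6p = p + 5 ⇒ 21 = 7p ⇒ p = 3, Q = 8.
The shock moves the curves to Qd = 26 - 6p and Qs = 3p + 5.
Clearing the new market: 26 - 6p = 3p + 5, so p = 7/3 ≈ 2.3333 and Q = 12.
%ΔQ = (12 − 8) / 8 × 100 = +50%.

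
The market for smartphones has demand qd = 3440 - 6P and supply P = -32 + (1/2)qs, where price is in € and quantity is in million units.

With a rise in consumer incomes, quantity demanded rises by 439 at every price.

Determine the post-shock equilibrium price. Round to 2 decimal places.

476.88

Solve the original market: 3440 - 6P = 2P + 64, hence P = 422 and q = 908.
The shock moves the curves to qd = 3879 - 6P and qs = 2P + 64.
New equilibrium: 3879 - 6P = 2P + 64 ⇒ 3815 = 8P ⇒ P = 476.875, q = 1017.75.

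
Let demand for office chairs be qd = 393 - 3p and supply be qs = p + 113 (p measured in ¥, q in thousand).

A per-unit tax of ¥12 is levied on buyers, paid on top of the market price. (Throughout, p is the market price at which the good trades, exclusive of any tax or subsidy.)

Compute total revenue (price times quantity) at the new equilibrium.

Initially, 393 - 3p = p + 113, so 280 = 4p and p = 70, q = 183.
Since buyers pay the price plus the tax, the effective demand curve becomes qd = 357 - 3p.
Setting them equal: 357 - 3p = p + 113 → 244 = 4p, so p = 61 and q = 174.
New expenditure = 61 × 174 = 10614.

10614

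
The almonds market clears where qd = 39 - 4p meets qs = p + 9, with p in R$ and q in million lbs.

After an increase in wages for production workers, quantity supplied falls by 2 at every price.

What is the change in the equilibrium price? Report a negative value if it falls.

Solve the original market: 39 - 4p = p + 9, hence p = 6 and q = 15.
The shock moves the curves to qd = 39 - 4p and qs = p + 7.
New equilibrium: 39 - 4p = p + 7 ⇒ 32 = 5p ⇒ p = 6.4, q = 13.4.
Δp = 6.4 − 6 = +0.4.

+0.4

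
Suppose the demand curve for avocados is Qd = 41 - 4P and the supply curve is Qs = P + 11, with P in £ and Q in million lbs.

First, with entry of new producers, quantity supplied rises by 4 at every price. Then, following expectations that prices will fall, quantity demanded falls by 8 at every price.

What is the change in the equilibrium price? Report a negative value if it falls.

-2.4

Solve the original market: 41 - 4P = P + 11, hence P = 6 and Q = 17.
The new curves are Qd = 33 - 4P (demand) and Qs = P + 15 (supply).
Setting them equal: 33 - 4P = P + 15 → 18 = 5P, so P = 3.6 and Q = 18.6.
ΔP = 3.6 − 6 = -2.4.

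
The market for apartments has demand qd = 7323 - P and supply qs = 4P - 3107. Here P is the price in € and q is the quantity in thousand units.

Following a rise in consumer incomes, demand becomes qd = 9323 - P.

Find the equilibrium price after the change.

Original equilibrium: 7323 - P = 4P - 3107 gives 10430 = 5P, so P = 2086 and q = 5237.
The shock moves the curves to qd = 9323 - P and qs = 4P - 3107.
New equilibrium: 9323 - P = 4P - 3107 ⇒ 12430 = 5P ⇒ P = 2486, q = 6837.

2486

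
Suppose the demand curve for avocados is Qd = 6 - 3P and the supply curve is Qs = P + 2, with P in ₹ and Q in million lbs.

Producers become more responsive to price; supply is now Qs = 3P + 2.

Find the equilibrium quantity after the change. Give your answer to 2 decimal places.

4.00

Before the shock: 6 - 3P = P + 2 ⇒ 4 = 4P ⇒ P = 1, Q = 3.
After the shift, demand is Qd = 6 - 3P and supply is Qs = 3P + 2.
Clearing the new market: 6 - 3P = 3P + 2, so P = 2/3 ≈ 0.6667 and Q = 4.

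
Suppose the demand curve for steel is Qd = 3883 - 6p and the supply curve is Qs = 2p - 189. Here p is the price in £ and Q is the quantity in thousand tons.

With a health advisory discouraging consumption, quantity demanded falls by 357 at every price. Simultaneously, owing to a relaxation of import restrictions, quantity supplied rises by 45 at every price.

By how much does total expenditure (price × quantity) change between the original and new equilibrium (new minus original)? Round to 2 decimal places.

-67117.88

Before the shock: 3883 - 6p = 2p - 189 ⇒ 4072 = 8p ⇒ p = 509, Q = 829.
After the shift, demand is Qd = 3526 - 6p and supply is Qs = 2p - 144.
Clearing the new market: 3526 - 6p = 2p - 144, so p = 458.75 and Q = 773.5.
Expenditure moves from 509×829 = 421961 to 458.75×773.5 = 354843.125; change = -67117.88.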